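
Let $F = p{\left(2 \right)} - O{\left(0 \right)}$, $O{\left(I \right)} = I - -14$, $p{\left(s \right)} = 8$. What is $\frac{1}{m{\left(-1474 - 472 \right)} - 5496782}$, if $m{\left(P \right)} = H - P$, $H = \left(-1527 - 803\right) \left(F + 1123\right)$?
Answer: $- \frac{1}{8097446} \approx -1.235 \cdot 10^{-7}$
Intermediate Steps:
$O{\left(I \right)} = 14 + I$ ($O{\left(I \right)} = I + 14 = 14 + I$)
$F = -6$ ($F = 8 - \left(14 + 0\right) = 8 - 14 = -6$)
$H = -2602610$ ($H = \left(-1527 - 803\right) \left(-6 + 1123\right) = \left(-2330\right) 1117 = -2602610$)
$m{\left(P \right)} = -2602610 - P$
$\frac{1}{m{\left(-1474 - 472 \right)} - 5496782} = \frac{1}{\left(-2602610 - \left(-1474 - 472\right)\right) - 5496782} = \frac{1}{\left(-2602610 - -1946\right) - 5496782} = \frac{1}{\left(-2602610 + 1946\right) - 5496782} = \frac{1}{-2600664 - 5496782} = \frac{1}{-8097446} = - \frac{1}{8097446}$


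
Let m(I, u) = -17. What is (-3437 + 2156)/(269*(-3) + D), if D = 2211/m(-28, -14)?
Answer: 7259/5310 ≈ 1.3670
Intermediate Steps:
D = -2211/17 (D = 2211/(-17) = 2211*(-1/17) = -2211/17 ≈ -130.06)
(-3437 + 2156)/(269*(-3) + D) = (-3437 + 2156)/(269*(-3) - 2211/17) = -1281/(-807 - 2211/17) = -1281/(-15930/17) = -1281*(-17/15930) = 7259/5310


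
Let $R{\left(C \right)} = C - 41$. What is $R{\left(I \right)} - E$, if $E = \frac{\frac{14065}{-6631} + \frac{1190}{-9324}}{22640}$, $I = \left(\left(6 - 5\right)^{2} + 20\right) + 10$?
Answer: $- \frac{199965632695}{19996761888} \approx -9.9999$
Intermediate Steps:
$I = 31$ ($I = \left(1^{2} + 20\right) + 10 = \left(1 + 20\right) + 10 = 21 + 10 = 31$)
$R{\left(C \right)} = -41 + C$ ($R{\left(C \right)} = C - 41 = -41 + C$)
$E = - \frac{1986185}{19996761888}$ ($E = \left(14065 \left(- \frac{1}{6631}\right) + 1190 \left(- \frac{1}{9324}\right)\right) \frac{1}{22640} = \left(- \frac{14065}{6631} - \frac{85}{666}\right) \frac{1}{22640} = \left(- \frac{9930925}{4416246}\right) \frac{1}{22640} = - \frac{1986185}{19996761888} \approx -9.9325 \cdot 10^{-5}$)
$R{\left(I \right)} - E = \left(-41 + 31\right) - - \frac{1986185}{19996761888} = -10 + \frac{1986185}{19996761888} = - \frac{199965632695}{19996761888}$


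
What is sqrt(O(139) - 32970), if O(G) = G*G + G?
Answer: I*sqrt(13510) ≈ 116.23*I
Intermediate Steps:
O(G) = G + G**2 (O(G) = G**2 + G = G + G**2)
sqrt(O(139) - 32970) = sqrt(139*(1 + 139) - 32970) = sqrt(139*140 - 32970) = sqrt(19460 - 32970) = sqrt(-13510) = I*sqrt(13510)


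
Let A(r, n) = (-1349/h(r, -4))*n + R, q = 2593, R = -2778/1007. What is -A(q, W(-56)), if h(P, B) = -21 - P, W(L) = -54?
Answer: 40308807/1316149 ≈ 30.626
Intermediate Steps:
R = -2778/1007 (R = -2778*1/1007 = -2778/1007 ≈ -2.7587)
A(r, n) = -2778/1007 - 1349*n/(-21 - r) (A(r, n) = (-1349/(-21 - r))*n - 2778/1007 = -1349*n/(-21 - r) - 2778/1007 = -2778/1007 - 1349*n/(-21 - r))
-A(q, W(-56)) = -(-58338 - 2778*2593 + 1358443*(-54))/(1007*(21 + 2593)) = -(-58338 - 7203354 - 73355922)/(1007*2614) = -(-80617614)/(1007*2614) = -1*(-40308807/1316149) = 40308807/1316149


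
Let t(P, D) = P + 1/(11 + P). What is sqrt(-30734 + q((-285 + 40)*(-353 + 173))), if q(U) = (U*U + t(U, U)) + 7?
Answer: 2*sqrt(946049761751071711)/44111 ≈ 44100.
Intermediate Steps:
q(U) = 7 + U**2 + (1 + U**2 + 11*U)/(11 + U) (q(U) = (U*U + (1 + U**2 + 11*U)/(11 + U)) + 7 = (U**2 + (1 + U**2 + 11*U)/(11 + U)) + 7 = 7 + U**2 + (1 + U**2 + 11*U)/(11 + U))
sqrt(-30734 + q((-285 + 40)*(-353 + 173))) = sqrt(-30734 + (78 + ((-285 + 40)*(-353 + 173))**3 + 12*((-285 + 40)*(-353 + 173))**2 + 18*((-285 + 40)*(-353 + 173)))/(11 + (-285 + 40)*(-353 + 173))) = sqrt(-30734 + (78 + (-245*(-180))**3 + 12*(-245*(-180))**2 + 18*(-245*(-180)))/(11 - 245*(-180))) = sqrt(-30734 + (78 + 44100**3 + 12*44100**2 + 18*44100)/(11 + 44100)) = sqrt(-30734 + (78 + 85766121000000 + 12*1944810000 + 793800)/44111) = sqrt(-30734 + (78 + 85766121000000 + 23337720000 + 793800)/44111) = sqrt(-30734 + (1/44111)*85789459513878) = sqrt(-30734 + 85789459513878/44111) = sqrt(85788103806404/44111) = 2*sqrt(946049761751071711)/44111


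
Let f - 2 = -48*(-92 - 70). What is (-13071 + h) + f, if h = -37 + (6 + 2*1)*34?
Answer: -5058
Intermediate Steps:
h = 235 (h = -37 + (6 + 2)*34 = -37 + 8*34 = -37 + 272 = 235)
f = 7778 (f = 2 - 48*(-92 - 70) = 2 - 48*(-162) = 2 + 7776 = 7778)
(-13071 + h) + f = (-13071 + 235) + 7778 = -12836 + 7778 = -5058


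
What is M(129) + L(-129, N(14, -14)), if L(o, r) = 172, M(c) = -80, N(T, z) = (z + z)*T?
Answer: 92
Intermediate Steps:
N(T, z) = 2*T*z (N(T, z) = (2*z)*T = 2*T*z)
M(129) + L(-129, N(14, -14)) = -80 + 172 = 92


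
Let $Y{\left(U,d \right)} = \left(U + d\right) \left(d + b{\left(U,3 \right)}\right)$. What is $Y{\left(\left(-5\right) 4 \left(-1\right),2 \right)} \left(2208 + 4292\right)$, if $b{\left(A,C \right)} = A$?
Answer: $3146000$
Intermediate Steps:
$Y{\left(U,d \right)} = \left(U + d\right)^{2}$ ($Y{\left(U,d \right)} = \left(U + d\right) \left(d + U\right) = \left(U + d\right) \left(U + d\right) = \left(U + d\right)^{2}$)
$Y{\left(\left(-5\right) 4 \left(-1\right),2 \right)} \left(2208 + 4292\right) = \left(\left(\left(-5\right) 4 \left(-1\right)\right)^{2} + 2^{2} + 2 \left(-5\right) 4 \left(-1\right) 2\right) \left(2208 + 4292\right) = \left(\left(\left(-20\right) \left(-1\right)\right)^{2} + 4 + 2 \left(\left(-20\right) \left(-1\right)\right) 2\right) 6500 = \left(20^{2} + 4 + 2 \cdot 20 \cdot 2\right) 6500 = \left(400 + 4 + 80\right) 6500 = 484 \cdot 6500 = 3146000$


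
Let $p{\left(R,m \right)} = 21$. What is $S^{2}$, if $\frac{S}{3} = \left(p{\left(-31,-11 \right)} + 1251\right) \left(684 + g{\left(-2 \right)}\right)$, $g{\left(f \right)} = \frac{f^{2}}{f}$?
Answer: $6773068710144$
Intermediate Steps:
$g{\left(f \right)} = f$
$S = 2602512$ ($S = 3 \left(21 + 1251\right) \left(684 - 2\right) = 3 \cdot 1272 \cdot 682 = 3 \cdot 867504 = 2602512$)
$S^{2} = 2602512^{2} = 6773068710144$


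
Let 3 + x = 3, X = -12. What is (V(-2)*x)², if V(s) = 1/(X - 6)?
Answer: 0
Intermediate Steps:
V(s) = -1/18 (V(s) = 1/(-12 - 6) = 1/(-18) = -1/18)
x = 0 (x = -3 + 3 = 0)
(V(-2)*x)² = (-1/18*0)² = 0² = 0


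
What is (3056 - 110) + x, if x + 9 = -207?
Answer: 2730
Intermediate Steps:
x = -216 (x = -9 - 207 = -216)
(3056 - 110) + x = (3056 - 110) - 216 = 2946 - 216 = 2730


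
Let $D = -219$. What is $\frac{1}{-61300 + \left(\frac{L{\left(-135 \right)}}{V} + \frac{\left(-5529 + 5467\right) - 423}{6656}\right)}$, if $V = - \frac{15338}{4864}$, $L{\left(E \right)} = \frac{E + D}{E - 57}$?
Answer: $- \frac{51044864}{3129083728169} \approx -1.6313 \cdot 10^{-5}$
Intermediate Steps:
$L{\left(E \right)} = \frac{-219 + E}{-57 + E}$ ($L{\left(E \right)} = \frac{E - 219}{E - 57} = \frac{-219 + E}{-57 + E}$)
$V = - \frac{7669}{2432}$ ($V = \left(-15338\right) \frac{1}{4864} = - \frac{7669}{2432} \approx -3.1534$)
$\frac{1}{-61300 + \left(\frac{L{\left(-135 \right)}}{V} + \frac{\left(-5529 + 5467\right) - 423}{6656}\right)} = \frac{1}{-61300 + \left(\frac{\frac{1}{-57 - 135} \left(-219 - 135\right)}{- \frac{7669}{2432}} + \frac{\left(-5529 + 5467\right) - 423}{6656}\right)} = \frac{1}{-61300 + \left(\frac{1}{-192} \left(-354\right) \left(- \frac{2432}{7669}\right) + \left(-62 - 423\right) \frac{1}{6656}\right)} = \frac{1}{-61300 + \left(\left(- \frac{1}{192}\right) \left(-354\right) \left(- \frac{2432}{7669}\right) - \frac{485}{6656}\right)} = \frac{1}{-61300 + \left(\frac{59}{32} \left(- \frac{2432}{7669}\right) - \frac{485}{6656}\right)} = \frac{1}{-61300 - \frac{33564969}{51044864}} = \frac{1}{- \frac{3129083728169}{51044864}} = - \frac{51044864}{3129083728169}$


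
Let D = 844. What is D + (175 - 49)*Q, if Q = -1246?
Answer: -156152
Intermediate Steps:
D + (175 - 49)*Q = 844 + (175 - 49)*(-1246) = 844 + 126*(-1246) = 844 - 156996 = -156152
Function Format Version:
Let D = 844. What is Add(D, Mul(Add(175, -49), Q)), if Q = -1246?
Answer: -156152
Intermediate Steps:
Add(D, Mul(Add(175, -49), Q)) = Add(844, Mul(Add(175, -49), -1246)) = Add(844, Mul(126, -1246)) = Add(844, -156996) = -156152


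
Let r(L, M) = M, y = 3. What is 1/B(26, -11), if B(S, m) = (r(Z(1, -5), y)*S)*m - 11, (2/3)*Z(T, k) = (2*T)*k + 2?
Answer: -1/869 ≈ -0.0011507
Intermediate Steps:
Z(T, k) = 3 + 3*T*k (Z(T, k) = 3*((2*T)*k + 2)/2 = 3*(2*T*k + 2)/2 = 3*(2 + 2*T*k)/2 = 3 + 3*T*k)
B(S, m) = -11 + 3*S*m (B(S, m) = (3*S)*m - 11 = 3*S*m - 11 = -11 + 3*S*m)
1/B(26, -11) = 1/(-11 + 3*26*(-11)) = 1/(-11 - 858) = 1/(-869) = -1/869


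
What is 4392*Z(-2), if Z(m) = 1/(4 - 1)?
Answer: 1464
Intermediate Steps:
Z(m) = ⅓ (Z(m) = 1/3 = ⅓)
4392*Z(-2) = 4392*(⅓) = 1464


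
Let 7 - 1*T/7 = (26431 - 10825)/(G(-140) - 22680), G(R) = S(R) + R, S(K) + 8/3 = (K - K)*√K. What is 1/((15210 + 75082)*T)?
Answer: 17117/83128639034 ≈ 2.0591e-7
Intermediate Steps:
S(K) = -8/3 (S(K) = -8/3 + (K - K)*√K = -8/3 + 0*√K = -8/3 + 0 = -8/3)
G(R) = -8/3 + R
T = 1841329/34234 (T = 49 - 7*(26431 - 10825)/((-8/3 - 140) - 22680) = 49 - 109242/(-428/3 - 22680) = 49 - 109242/(-68468/3) = 49 - 109242*(-3)/68468 = 49 - 7*(-23409/34234) = 49 + 163863/34234 = 1841329/34234 ≈ 53.787)
1/((15210 + 75082)*T) = 1/((15210 + 75082)*(1841329/34234)) = (34234/1841329)/90292 = (1/90292)*(34234/1841329) = 17117/83128639034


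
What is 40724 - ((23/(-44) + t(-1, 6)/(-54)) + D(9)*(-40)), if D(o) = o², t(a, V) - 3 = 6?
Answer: 5803339/132 ≈ 43965.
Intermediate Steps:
t(a, V) = 9 (t(a, V) = 3 + 6 = 9)
40724 - ((23/(-44) + t(-1, 6)/(-54)) + D(9)*(-40)) = 40724 - ((23/(-44) + 9/(-54)) + 9²*(-40)) = 40724 - ((23*(-1/44) + 9*(-1/54)) + 81*(-40)) = 40724 - ((-23/44 - ⅙) - 3240) = 40724 - (-91/132 - 3240) = 40724 - 1*(-427771/132) = 40724 + 427771/132 = 5803339/132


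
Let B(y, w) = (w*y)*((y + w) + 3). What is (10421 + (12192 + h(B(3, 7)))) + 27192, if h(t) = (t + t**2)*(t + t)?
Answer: 40891697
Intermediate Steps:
B(y, w) = w*y*(3 + w + y) (B(y, w) = (w*y)*((w + y) + 3) = (w*y)*(3 + w + y) = w*y*(3 + w + y))
h(t) = 2*t*(t + t**2) (h(t) = (t + t**2)*(2*t) = 2*t*(t + t**2))
(10421 + (12192 + h(B(3, 7)))) + 27192 = (10421 + (12192 + 2*(7*3*(3 + 7 + 3))**2*(1 + 7*3*(3 + 7 + 3)))) + 27192 = (10421 + (12192 + 2*(7*3*13)**2*(1 + 7*3*13))) + 27192 = (10421 + (12192 + 2*273**2*(1 + 273))) + 27192 = (10421 + (12192 + 2*74529*274)) + 27192 = (10421 + (12192 + 40841892)) + 27192 = (10421 + 40854084) + 27192 = 40864505 + 27192 = 40891697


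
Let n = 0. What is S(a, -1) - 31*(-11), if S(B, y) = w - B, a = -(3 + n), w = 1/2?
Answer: 689/2 ≈ 344.50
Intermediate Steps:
w = ½ ≈ 0.50000
a = -3 (a = -(3 + 0) = -1*3 = -3)
S(B, y) = ½ - B
S(a, -1) - 31*(-11) = (½ - 1*(-3)) - 31*(-11) = (½ + 3) + 341 = 7/2 + 341 = 689/2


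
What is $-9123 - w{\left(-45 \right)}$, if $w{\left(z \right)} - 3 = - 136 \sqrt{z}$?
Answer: $-9126 + 408 i \sqrt{5} \approx -9126.0 + 912.32 i$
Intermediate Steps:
$w{\left(z \right)} = 3 - 136 \sqrt{z}$
$-9123 - w{\left(-45 \right)} = -9123 - \left(3 - 136 \sqrt{-45}\right) = -9123 - \left(3 - 136 \cdot 3 i \sqrt{5}\right) = -9123 - \left(3 - 408 i \sqrt{5}\right) = -9126 + 408 i \sqrt{5}$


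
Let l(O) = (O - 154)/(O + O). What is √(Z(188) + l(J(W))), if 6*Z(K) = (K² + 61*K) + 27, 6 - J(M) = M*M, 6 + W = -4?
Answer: √68989890/94 ≈ 88.362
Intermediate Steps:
W = -10 (W = -6 - 4 = -10)
J(M) = 6 - M² (J(M) = 6 - M*M = 6 - M²)
Z(K) = 9/2 + K²/6 + 61*K/6 (Z(K) = ((K² + 61*K) + 27)/6 = (27 + K² + 61*K)/6 = 9/2 + K²/6 + 61*K/6)
l(O) = (-154 + O)/(2*O) (l(O) = (-154 + O)/((2*O)) = (-154 + O)*(1/(2*O)) = (-154 + O)/(2*O))
√(Z(188) + l(J(W))) = √((9/2 + (⅙)*188² + (61/6)*188) + (-154 + (6 - 1*(-10)²))/(2*(6 - 1*(-10)²))) = √((9/2 + (⅙)*35344 + 5734/3) + (-154 + (6 - 1*100))/(2*(6 - 1*100))) = √((9/2 + 17672/3 + 5734/3) + (-154 + (6 - 100))/(2*(6 - 100))) = √(15613/2 + (½)*(-154 - 94)/(-94)) = √(15613/2 + (½)*(-1/94)*(-248)) = √(15613/2 + 62/47) = √(733935/94) = √68989890/94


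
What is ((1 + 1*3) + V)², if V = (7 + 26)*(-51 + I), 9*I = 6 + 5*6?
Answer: 2393209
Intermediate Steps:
I = 4 (I = (6 + 5*6)/9 = (6 + 30)/9 = (⅑)*36 = 4)
V = -1551 (V = (7 + 26)*(-51 + 4) = 33*(-47) = -1551)
((1 + 1*3) + V)² = ((1 + 1*3) - 1551)² = ((1 + 3) - 1551)² = (4 - 1551)² = (-1547)² = 2393209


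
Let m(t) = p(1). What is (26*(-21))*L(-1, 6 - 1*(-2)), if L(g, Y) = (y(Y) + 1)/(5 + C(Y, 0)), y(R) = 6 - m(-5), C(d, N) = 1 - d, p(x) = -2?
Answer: 2457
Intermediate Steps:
m(t) = -2
y(R) = 8 (y(R) = 6 - 1*(-2) = 6 + 2 = 8)
L(g, Y) = 9/(6 - Y) (L(g, Y) = (8 + 1)/(5 + (1 - Y)) = 9/(6 - Y))
(26*(-21))*L(-1, 6 - 1*(-2)) = (26*(-21))*(-9/(-6 + (6 - 1*(-2)))) = -(-4914)/(-6 + (6 + 2)) = -(-4914)/(-6 + 8) = -(-4914)/2 = -546*(-9/2) = 2457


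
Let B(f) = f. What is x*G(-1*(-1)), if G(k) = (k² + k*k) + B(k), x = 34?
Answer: 102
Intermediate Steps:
G(k) = k + 2*k² (G(k) = (k² + k*k) + k = (k² + k²) + k = 2*k² + k = k + 2*k²)
x*G(-1*(-1)) = 34*((-1*(-1))*(1 + 2*(-1*(-1)))) = 34*(1*(1 + 2*1)) = 34*(1*(1 + 2)) = 34*(1*3) = 34*3 = 102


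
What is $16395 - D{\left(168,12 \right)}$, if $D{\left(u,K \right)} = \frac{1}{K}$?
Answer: $\frac{196739}{12} \approx 16395.0$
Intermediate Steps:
$16395 - D{\left(168,12 \right)} = 16395 - \frac{1}{12} = \frac{196739}{12}$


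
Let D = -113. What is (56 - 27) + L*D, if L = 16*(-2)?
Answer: 3645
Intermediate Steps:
L = -32
(56 - 27) + L*D = (56 - 27) - 32*(-113) = 29 + 3616 = 3645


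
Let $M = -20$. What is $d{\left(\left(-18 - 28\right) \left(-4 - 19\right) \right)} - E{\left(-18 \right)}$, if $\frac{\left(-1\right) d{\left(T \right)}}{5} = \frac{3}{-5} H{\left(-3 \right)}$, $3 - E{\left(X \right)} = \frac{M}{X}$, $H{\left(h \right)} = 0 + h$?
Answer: $- \frac{98}{9} \approx -10.889$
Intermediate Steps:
$H{\left(h \right)} = h$
$E{\left(X \right)} = 3 + \frac{20}{X}$ ($E{\left(X \right)} = 3 - - \frac{20}{X} = 3 + \frac{20}{X}$)
$d{\left(T \right)} = -9$ ($d{\left(T \right)} = - 5 \frac{3}{-5} \left(-3\right) = - 5 \cdot 3 \left(- \frac{1}{5}\right) \left(-3\right) = - 5 \left(\left(- \frac{3}{5}\right) \left(-3\right)\right) = \left(-5\right) \frac{9}{5} = -9$)
$d{\left(\left(-18 - 28\right) \left(-4 - 19\right) \right)} - E{\left(-18 \right)} = -9 - \left(3 + \frac{20}{-18}\right) = -9 - \left(3 + 20 \left(- \frac{1}{18}\right)\right) = -9 - \left(3 - \frac{10}{9}\right) = -9 - \frac{17}{9} = - \frac{98}{9}$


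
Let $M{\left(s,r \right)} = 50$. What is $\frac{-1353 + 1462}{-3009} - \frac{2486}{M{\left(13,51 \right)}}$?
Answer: $- \frac{3742912}{75225} \approx -49.756$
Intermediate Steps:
$\frac{-1353 + 1462}{-3009} - \frac{2486}{M{\left(13,51 \right)}} = \frac{-1353 + 1462}{-3009} - \frac{2486}{50} = 109 \left(- \frac{1}{3009}\right) - \frac{1243}{25} = - \frac{109}{3009} - \frac{1243}{25} = - \frac{3742912}{75225}$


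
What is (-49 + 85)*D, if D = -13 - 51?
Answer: -2304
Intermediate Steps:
D = -64
(-49 + 85)*D = (-49 + 85)*(-64) = 36*(-64) = -2304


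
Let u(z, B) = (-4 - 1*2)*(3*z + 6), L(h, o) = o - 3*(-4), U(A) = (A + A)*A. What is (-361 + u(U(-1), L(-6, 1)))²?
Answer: 187489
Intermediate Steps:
U(A) = 2*A² (U(A) = (2*A)*A = 2*A²)
L(h, o) = 12 + o (L(h, o) = o + 12 = 12 + o)
u(z, B) = -36 - 18*z (u(z, B) = (-4 - 2)*(6 + 3*z) = -6*(6 + 3*z) = -36 - 18*z)
(-361 + u(U(-1), L(-6, 1)))² = (-361 + (-36 - 36*(-1)²))² = (-361 + (-36 - 36))² = (-361 - 72)² = (-433)² = 187489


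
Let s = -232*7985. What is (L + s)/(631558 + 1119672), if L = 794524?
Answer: -27842/46085 ≈ -0.60414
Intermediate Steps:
s = -1852520
(L + s)/(631558 + 1119672) = (794524 - 1852520)/(631558 + 1119672) = -1057996/1751230 = -1057996*1/1751230 = -27842/46085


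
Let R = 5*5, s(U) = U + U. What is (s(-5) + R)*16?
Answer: 240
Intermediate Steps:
s(U) = 2*U
R = 25
(s(-5) + R)*16 = (2*(-5) + 25)*16 = (-10 + 25)*16 = 15*16 = 240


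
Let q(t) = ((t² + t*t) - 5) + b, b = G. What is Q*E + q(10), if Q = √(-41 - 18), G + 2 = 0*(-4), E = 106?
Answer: 193 + 106*I*√59 ≈ 193.0 + 814.2*I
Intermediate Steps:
G = -2 (G = -2 + 0*(-4) = -2 + 0 = -2)
b = -2
Q = I*√59 (Q = √(-59) = I*√59 ≈ 7.6811*I)
q(t) = -7 + 2*t² (q(t) = ((t² + t*t) - 5) - 2 = ((t² + t²) - 5) - 2 = (2*t² - 5) - 2 = (-5 + 2*t²) - 2 = -7 + 2*t²)
Q*E + q(10) = (I*√59)*106 + (-7 + 2*10²) = 106*I*√59 + (-7 + 2*100) = 106*I*√59 + (-7 + 200) = 106*I*√59 + 193 = 193 + 106*I*√59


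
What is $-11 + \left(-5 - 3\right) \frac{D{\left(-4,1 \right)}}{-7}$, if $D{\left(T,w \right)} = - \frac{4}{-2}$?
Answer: $- \frac{61}{7} \approx -8.7143$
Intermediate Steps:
$D{\left(T,w \right)} = 2$ ($D{\left(T,w \right)} = \left(-4\right) \left(- \frac{1}{2}\right) = 2$)
$-11 + \left(-5 - 3\right) \frac{D{\left(-4,1 \right)}}{-7} = -11 + \left(-5 - 3\right) \frac{2}{-7} = -11 - 8 \cdot 2 \left(- \frac{1}{7}\right) = -11 - - \frac{16}{7} = -11 + \frac{16}{7} = - \frac{61}{7}$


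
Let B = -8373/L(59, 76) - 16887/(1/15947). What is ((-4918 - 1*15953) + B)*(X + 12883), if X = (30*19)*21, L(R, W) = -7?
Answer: -46853289327891/7 ≈ -6.6933e+12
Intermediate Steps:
X = 11970 (X = 570*21 = 11970)
B = -1885070550/7 (B = -8373/(-7) - 16887/(1/15947) = -8373*(-⅐) - 16887/1/15947 = 8373/7 - 16887*15947 = 8373/7 - 269296989 = -1885070550/7 ≈ -2.6930e+8)
((-4918 - 1*15953) + B)*(X + 12883) = ((-4918 - 1*15953) - 1885070550/7)*(11970 + 12883) = ((-4918 - 15953) - 1885070550/7)*24853 = (-20871 - 1885070550/7)*24853 = -1885216647/7*24853 = -46853289327891/7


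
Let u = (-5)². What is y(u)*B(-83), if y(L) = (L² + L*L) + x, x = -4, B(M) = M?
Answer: -103418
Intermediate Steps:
u = 25
y(L) = -4 + 2*L² (y(L) = (L² + L*L) - 4 = (L² + L²) - 4 = 2*L² - 4 = -4 + 2*L²)
y(u)*B(-83) = (-4 + 2*25²)*(-83) = (-4 + 2*625)*(-83) = (-4 + 1250)*(-83) = 1246*(-83) = -103418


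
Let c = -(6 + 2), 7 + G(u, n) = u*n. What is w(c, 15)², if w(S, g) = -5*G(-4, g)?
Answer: 112225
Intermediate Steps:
G(u, n) = -7 + n*u (G(u, n) = -7 + u*n = -7 + n*u)
c = -8 (c = -1*8 = -8)
w(S, g) = 35 + 20*g (w(S, g) = -5*(-7 + g*(-4)) = -5*(-7 - 4*g) = 35 + 20*g)
w(c, 15)² = (35 + 20*15)² = (35 + 300)² = 335² = 112225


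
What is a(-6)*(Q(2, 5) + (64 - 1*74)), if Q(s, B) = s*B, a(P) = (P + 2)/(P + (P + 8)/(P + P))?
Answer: 0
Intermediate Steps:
a(P) = (2 + P)/(P + (8 + P)/(2*P)) (a(P) = (2 + P)/(P + (8 + P)/((2*P))) = (2 + P)/(P + (8 + P)*(1/(2*P))) = (2 + P)/(P + (8 + P)/(2*P)))
Q(s, B) = B*s
a(-6)*(Q(2, 5) + (64 - 1*74)) = (2*(-6)*(2 - 6)/(8 - 6 + 2*(-6)**2))*(5*2 + (64 - 1*74)) = (2*(-6)*(-4)/(8 - 6 + 2*36))*(10 + (64 - 74)) = (2*(-6)*(-4)/(8 - 6 + 72))*(10 - 10) = (2*(-6)*(-4)/74)*0 = (2*(-6)*(1/74)*(-4))*0 = (24/37)*0 = 0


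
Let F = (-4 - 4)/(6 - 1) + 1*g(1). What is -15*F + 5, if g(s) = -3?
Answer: 74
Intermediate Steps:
F = -23/5 (F = (-4 - 4)/(6 - 1) + 1*(-3) = -8/5 - 3 = -23/5 ≈ -4.6000)
-15*F + 5 = -15*(-23/5) + 5 = 69 + 5 = 74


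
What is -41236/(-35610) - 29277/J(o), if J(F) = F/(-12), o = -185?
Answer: -1250301898/658785 ≈ -1897.9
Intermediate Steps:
J(F) = -F/12 (J(F) = F*(-1/12) = -F/12)
-41236/(-35610) - 29277/J(o) = -41236/(-35610) - 29277/((-1/12*(-185))) = -41236*(-1/35610) - 29277/185/12 = 20618/17805 - 29277*12/185 = 20618/17805 - 351324/185 = -1250301898/658785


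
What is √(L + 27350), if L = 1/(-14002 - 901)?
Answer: 3*√674935424583/14903 ≈ 165.38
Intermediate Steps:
L = -1/14903 (L = 1/(-14903) = -1/14903 ≈ -6.7101e-5)
√(L + 27350) = √(-1/14903 + 27350) = √(407597049/14903) = 3*√674935424583/14903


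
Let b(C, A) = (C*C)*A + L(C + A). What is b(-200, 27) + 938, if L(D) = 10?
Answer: 1080948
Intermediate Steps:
b(C, A) = 10 + A*C**2 (b(C, A) = (C*C)*A + 10 = C**2*A + 10 = A*C**2 + 10 = 10 + A*C**2)
b(-200, 27) + 938 = (10 + 27*(-200)**2) + 938 = (10 + 27*40000) + 938 = (10 + 1080000) + 938 = 1080010 + 938 = 1080948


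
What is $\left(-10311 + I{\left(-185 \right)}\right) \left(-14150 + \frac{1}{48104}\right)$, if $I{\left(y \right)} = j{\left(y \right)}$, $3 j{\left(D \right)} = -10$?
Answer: $\frac{7020673762619}{48104} \approx 1.4595 \cdot 10^{8}$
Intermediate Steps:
$j{\left(D \right)} = - \frac{10}{3}$ ($j{\left(D \right)} = \frac{1}{3} \left(-10\right) = - \frac{10}{3}$)
$I{\left(y \right)} = - \frac{10}{3}$
$\left(-10311 + I{\left(-185 \right)}\right) \left(-14150 + \frac{1}{48104}\right) = \left(-10311 - \frac{10}{3}\right) \left(-14150 + \frac{1}{48104}\right) = - \frac{30943 \left(-14150 + \frac{1}{48104}\right)}{3} = \left(- \frac{30943}{3}\right) \left(- \frac{680671599}{48104}\right) = \frac{7020673762619}{48104}$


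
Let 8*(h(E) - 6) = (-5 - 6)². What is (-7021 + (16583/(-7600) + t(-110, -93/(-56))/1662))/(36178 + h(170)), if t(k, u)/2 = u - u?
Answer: -5930687/30568150 ≈ -0.19402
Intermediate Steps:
t(k, u) = 0 (t(k, u) = 2*(u - u) = 2*0 = 0)
h(E) = 169/8 (h(E) = 6 + (-5 - 6)²/8 = 6 + (⅛)*(-11)² = 6 + (⅛)*121 = 6 + 121/8 = 169/8)
(-7021 + (16583/(-7600) + t(-110, -93/(-56))/1662))/(36178 + h(170)) = (-7021 + (16583/(-7600) + 0/1662))/(36178 + 169/8) = (-7021 + (16583*(-1/7600) + 0*(1/1662)))/(289593/8) = (-7021 + (-16583/7600 + 0))*(8/289593) = (-7021 - 16583/7600)*(8/289593) = -53376183/7600*8/289593 = -5930687/30568150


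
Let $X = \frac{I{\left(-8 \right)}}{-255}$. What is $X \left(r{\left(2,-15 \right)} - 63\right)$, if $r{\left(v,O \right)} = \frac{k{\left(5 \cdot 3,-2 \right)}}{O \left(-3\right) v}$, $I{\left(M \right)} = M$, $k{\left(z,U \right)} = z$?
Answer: $- \frac{1508}{765} \approx -1.9712$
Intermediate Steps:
$r{\left(v,O \right)} = - \frac{5}{O v}$ ($r{\left(v,O \right)} = \frac{5 \cdot 3}{O \left(-3\right) v} = \frac{15}{- 3 O v} = \frac{15}{\left(-3\right) O v} = 15 \left(- \frac{1}{3 O v}\right) = - \frac{5}{O v}$)
$X = \frac{8}{255}$ ($X = - \frac{8}{-255} = \left(-8\right) \left(- \frac{1}{255}\right) = \frac{8}{255} \approx 0.031373$)
$X \left(r{\left(2,-15 \right)} - 63\right) = \frac{8 \left(- \frac{5}{\left(-15\right) 2} - 63\right)}{255} = \frac{8 \left(\left(-5\right) \left(- \frac{1}{15}\right) \frac{1}{2} - 63\right)}{255} = \frac{8 \left(\frac{1}{6} - 63\right)}{255} = \frac{8}{255} \left(- \frac{377}{6}\right) = - \frac{1508}{765}$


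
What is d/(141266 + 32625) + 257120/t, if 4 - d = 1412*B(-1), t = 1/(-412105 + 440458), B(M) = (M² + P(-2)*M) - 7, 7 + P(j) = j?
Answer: 1267686841189528/173891 ≈ 7.2901e+9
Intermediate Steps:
P(j) = -7 + j
B(M) = -7 + M² - 9*M (B(M) = (M² + (-7 - 2)*M) - 7 = (M² - 9*M) - 7 = -7 + M² - 9*M)
t = 1/28353 ≈ 3.5270e-5
d = -4232 (d = 4 - 1412*(-7 + (-1)² - 9*(-1)) = 4 - 1412*(-7 + 1 + 9) = 4 - 1412*3 = 4 - 1*4236 = 4 - 4236 = -4232)
d/(141266 + 32625) + 257120/t = -4232/(141266 + 32625) + 257120/(1/28353) = -4232/173891 + 257120*28353 = -4232*1/173891 + 7290123360 = -4232/173891 + 7290123360 = 1267686841189528/173891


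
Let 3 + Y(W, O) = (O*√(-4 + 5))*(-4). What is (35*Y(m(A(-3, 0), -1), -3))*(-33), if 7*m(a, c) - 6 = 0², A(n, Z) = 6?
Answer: -10395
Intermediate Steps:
m(a, c) = 6/7 (m(a, c) = 6/7 + (⅐)*0² = 6/7 + (⅐)*0 = 6/7 + 0 = 6/7)
Y(W, O) = -3 - 4*O (Y(W, O) = -3 + (O*√(-4 + 5))*(-4) = -3 + (O*√1)*(-4) = -3 + (O*1)*(-4) = -3 + O*(-4) = -3 - 4*O)
(35*Y(m(A(-3, 0), -1), -3))*(-33) = (35*(-3 - 4*(-3)))*(-33) = (35*(-3 + 12))*(-33) = (35*9)*(-33) = 315*(-33) = -10395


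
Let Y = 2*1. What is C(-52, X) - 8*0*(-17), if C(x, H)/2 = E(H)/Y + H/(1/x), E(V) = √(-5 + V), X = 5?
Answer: -520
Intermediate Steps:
Y = 2
C(x, H) = √(-5 + H) + 2*H*x (C(x, H) = 2*(√(-5 + H)/2 + H/(1/x)) = 2*(√(-5 + H)*(½) + H*x) = 2*(√(-5 + H)/2 + H*x) = √(-5 + H) + 2*H*x)
C(-52, X) - 8*0*(-17) = (√(-5 + 5) + 2*5*(-52)) - 8*0*(-17) = (√0 - 520) + 0*(-17) = (0 - 520) + 0 = -520 + 0 = -520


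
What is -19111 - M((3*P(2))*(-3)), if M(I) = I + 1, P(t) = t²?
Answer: -19076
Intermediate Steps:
M(I) = 1 + I
-19111 - M((3*P(2))*(-3)) = -19111 - (1 + (3*2²)*(-3)) = -19111 - (1 + (3*4)*(-3)) = -19111 - (1 + 12*(-3)) = -19111 - (1 - 36) = -19111 - 1*(-35) = -19111 + 35 = -19076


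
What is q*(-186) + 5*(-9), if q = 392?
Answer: -72957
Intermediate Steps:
q*(-186) + 5*(-9) = 392*(-186) + 5*(-9) = -72912 - 45 = -72957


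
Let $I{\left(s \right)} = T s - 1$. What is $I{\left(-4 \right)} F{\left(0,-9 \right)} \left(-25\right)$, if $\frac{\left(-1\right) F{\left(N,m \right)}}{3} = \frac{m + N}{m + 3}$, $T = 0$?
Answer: $- \frac{225}{2} \approx -112.5$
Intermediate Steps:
$F{\left(N,m \right)} = - \frac{3 \left(N + m\right)}{3 + m}$ ($F{\left(N,m \right)} = - 3 \frac{m + N}{m + 3} = - 3 \frac{N + m}{3 + m} = - \frac{3 \left(N + m\right)}{3 + m}$)
$I{\left(s \right)} = -1$ ($I{\left(s \right)} = 0 s - 1 = 0 - 1 = -1$)
$I{\left(-4 \right)} F{\left(0,-9 \right)} \left(-25\right) = - \frac{3 \left(\left(-1\right) 0 - -9\right)}{3 - 9} \left(-25\right) = - \frac{3 \left(0 + 9\right)}{-6} \left(-25\right) = - \frac{3 \left(-1\right) 9}{6} \left(-25\right) = \left(-1\right) \left(- \frac{9}{2}\right) \left(-25\right) = \frac{9}{2} \left(-25\right) = - \frac{225}{2}$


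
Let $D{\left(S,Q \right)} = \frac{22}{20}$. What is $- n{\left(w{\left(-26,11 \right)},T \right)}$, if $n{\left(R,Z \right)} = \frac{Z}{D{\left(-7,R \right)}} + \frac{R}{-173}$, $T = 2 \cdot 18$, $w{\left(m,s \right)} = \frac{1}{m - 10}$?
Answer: $- \frac{2242091}{68508} \approx -32.727$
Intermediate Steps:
$D{\left(S,Q \right)} = \frac{11}{10}$ ($D{\left(S,Q \right)} = 22 \cdot \frac{1}{20} = \frac{11}{10}$)
$w{\left(m,s \right)} = \frac{1}{-10 + m}$
$T = 36$
$n{\left(R,Z \right)} = - \frac{R}{173} + \frac{10 Z}{11}$ ($n{\left(R,Z \right)} = \frac{Z}{\frac{11}{10}} + \frac{R}{-173} = Z \frac{10}{11} + R \left(- \frac{1}{173}\right) = \frac{10 Z}{11} - \frac{R}{173} = - \frac{R}{173} + \frac{10 Z}{11}$)
$- n{\left(w{\left(-26,11 \right)},T \right)} = - (- \frac{1}{173 \left(-10 - 26\right)} + \frac{10}{11} \cdot 36) = - (- \frac{1}{173 \left(-36\right)} + \frac{360}{11}) = - (\left(- \frac{1}{173}\right) \left(- \frac{1}{36}\right) + \frac{360}{11}) = - (\frac{1}{6228} + \frac{360}{11}) = \left(-1\right) \frac{2242091}{68508} = - \frac{2242091}{68508}$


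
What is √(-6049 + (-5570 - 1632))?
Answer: I*√13251 ≈ 115.11*I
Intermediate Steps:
√(-6049 + (-5570 - 1632)) = √(-6049 - 7202) = √(-13251) = I*√13251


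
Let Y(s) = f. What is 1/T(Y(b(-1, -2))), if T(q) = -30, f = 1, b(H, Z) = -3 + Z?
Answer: -1/30 ≈ -0.033333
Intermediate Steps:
Y(s) = 1
1/T(Y(b(-1, -2))) = 1/(-30) = -1/30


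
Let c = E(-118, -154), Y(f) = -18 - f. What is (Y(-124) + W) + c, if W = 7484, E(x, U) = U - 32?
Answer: 7404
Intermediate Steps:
E(x, U) = -32 + U
c = -186 (c = -32 - 154 = -186)
(Y(-124) + W) + c = ((-18 - 1*(-124)) + 7484) - 186 = ((-18 + 124) + 7484) - 186 = (106 + 7484) - 186 = 7590 - 186 = 7404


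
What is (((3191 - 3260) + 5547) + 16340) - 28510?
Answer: -6692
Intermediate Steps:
(((3191 - 3260) + 5547) + 16340) - 28510 = ((-69 + 5547) + 16340) - 28510 = (5478 + 16340) - 28510 = 21818 - 28510 = -6692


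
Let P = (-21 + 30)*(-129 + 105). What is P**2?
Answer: 46656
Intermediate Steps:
P = -216 (P = 9*(-24) = -216)
P**2 = (-216)**2 = 46656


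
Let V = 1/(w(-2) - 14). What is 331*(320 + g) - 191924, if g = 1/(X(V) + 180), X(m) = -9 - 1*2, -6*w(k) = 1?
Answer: -14534345/169 ≈ -86002.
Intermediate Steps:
w(k) = -⅙ (w(k) = -⅙*1 = -⅙)
V = -6/85 (V = 1/(-⅙ - 14) = 1/(-85/6) = -6/85 ≈ -0.070588)
X(m) = -11 (X(m) = -9 - 2 = -11)
g = 1/169 (g = 1/(-11 + 180) = 1/169 ≈ 0.0059172)
331*(320 + g) - 191924 = 331*(320 + 1/169) - 191924 = 331*(54081/169) - 191924 = 17900811/169 - 191924 = -14534345/169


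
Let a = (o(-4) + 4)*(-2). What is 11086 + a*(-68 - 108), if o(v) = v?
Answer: 11086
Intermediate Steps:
a = 0 (a = (-4 + 4)*(-2) = 0*(-2) = 0)
11086 + a*(-68 - 108) = 11086 + 0*(-68 - 108) = 11086 + 0*(-176) = 11086 + 0 = 11086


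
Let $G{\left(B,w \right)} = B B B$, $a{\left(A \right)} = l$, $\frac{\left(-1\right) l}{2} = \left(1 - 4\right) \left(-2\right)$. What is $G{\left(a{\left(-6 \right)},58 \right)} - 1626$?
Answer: $-3354$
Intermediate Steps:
$l = -12$ ($l = - 2 \left(1 - 4\right) \left(-2\right) = - 2 \left(\left(-3\right) \left(-2\right)\right) = \left(-2\right) 6 = -12$)
$a{\left(A \right)} = -12$
$G{\left(B,w \right)} = B^{3}$ ($G{\left(B,w \right)} = B^{2} B = B^{3}$)
$G{\left(a{\left(-6 \right)},58 \right)} - 1626 = \left(-12\right)^{3} - 1626 = -1728 - 1626 = -3354$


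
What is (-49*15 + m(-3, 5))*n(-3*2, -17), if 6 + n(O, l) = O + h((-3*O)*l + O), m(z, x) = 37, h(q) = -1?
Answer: 9074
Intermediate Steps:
n(O, l) = -7 + O (n(O, l) = -6 + (O - 1) = -6 + (-1 + O) = -7 + O)
(-49*15 + m(-3, 5))*n(-3*2, -17) = (-49*15 + 37)*(-7 - 3*2) = (-735 + 37)*(-7 - 6) = -698*(-13) = 9074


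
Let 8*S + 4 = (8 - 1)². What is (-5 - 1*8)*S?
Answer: -585/8 ≈ -73.125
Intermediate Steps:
S = 45/8 (S = -½ + (8 - 1)²/8 = -½ + (⅛)*7² = -½ + (⅛)*49 = -½ + 49/8 = 45/8 ≈ 5.6250)
(-5 - 1*8)*S = (-5 - 1*8)*(45/8) = (-5 - 8)*(45/8) = -13*45/8 = -585/8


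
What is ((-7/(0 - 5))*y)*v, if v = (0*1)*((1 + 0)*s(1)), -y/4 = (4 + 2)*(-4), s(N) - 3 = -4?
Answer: 0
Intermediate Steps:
s(N) = -1 (s(N) = 3 - 4 = -1)
y = 96 (y = -4*(4 + 2)*(-4) = -24*(-4) = -4*(-24) = 96)
v = 0 (v = (0*1)*((1 + 0)*(-1)) = 0*(1*(-1)) = 0*(-1) = 0)
((-7/(0 - 5))*y)*v = (-7/(0 - 5)*96)*0 = (-7/(-5)*96)*0 = (-7*(-⅕)*96)*0 = ((7/5)*96)*0 = (672/5)*0 = 0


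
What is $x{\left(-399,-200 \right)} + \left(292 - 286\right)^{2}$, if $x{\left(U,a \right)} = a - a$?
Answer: $36$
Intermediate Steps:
$x{\left(U,a \right)} = 0$
$x{\left(-399,-200 \right)} + \left(292 - 286\right)^{2} = 0 + \left(292 - 286\right)^{2} = 0 + 6^{2} = 0 + 36 = 36$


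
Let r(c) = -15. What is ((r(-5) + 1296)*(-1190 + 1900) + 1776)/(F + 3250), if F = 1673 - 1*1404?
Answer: 101254/391 ≈ 258.96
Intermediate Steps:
F = 269 (F = 1673 - 1404 = 269)
((r(-5) + 1296)*(-1190 + 1900) + 1776)/(F + 3250) = ((-15 + 1296)*(-1190 + 1900) + 1776)/(269 + 3250) = (1281*710 + 1776)/3519 = (909510 + 1776)*(1/3519) = 911286*(1/3519) = 101254/391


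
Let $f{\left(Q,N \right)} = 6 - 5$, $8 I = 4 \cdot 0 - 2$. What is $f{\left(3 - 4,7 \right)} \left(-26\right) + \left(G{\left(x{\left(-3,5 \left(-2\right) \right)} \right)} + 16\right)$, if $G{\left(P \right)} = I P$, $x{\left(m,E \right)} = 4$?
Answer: $-11$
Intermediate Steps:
$I = - \frac{1}{4}$ ($I = \frac{4 \cdot 0 - 2}{8} = \frac{0 - 2}{8} = \frac{1}{8} \left(-2\right) = - \frac{1}{4} \approx -0.25$)
$G{\left(P \right)} = - \frac{P}{4}$
$f{\left(Q,N \right)} = 1$
$f{\left(3 - 4,7 \right)} \left(-26\right) + \left(G{\left(x{\left(-3,5 \left(-2\right) \right)} \right)} + 16\right) = 1 \left(-26\right) + \left(\left(- \frac{1}{4}\right) 4 + 16\right) = -26 + \left(-1 + 16\right) = -26 + 15 = -11$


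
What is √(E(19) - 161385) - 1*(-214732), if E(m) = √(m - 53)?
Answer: 214732 + √(-161385 + I*√34) ≈ 2.1473e+5 + 401.73*I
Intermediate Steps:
E(m) = √(-53 + m)
√(E(19) - 161385) - 1*(-214732) = √(√(-53 + 19) - 161385) - 1*(-214732) = √(√(-34) - 161385) + 214732 = √(I*√34 - 161385) + 214732 = √(-161385 + I*√34) + 214732 = 214732 + √(-161385 + I*√34)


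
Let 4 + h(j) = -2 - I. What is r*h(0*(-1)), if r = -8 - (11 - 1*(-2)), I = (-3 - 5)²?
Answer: 1470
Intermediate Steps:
I = 64 (I = (-8)² = 64)
r = -21 (r = -8 - (11 + 2) = -8 - 1*13 = -8 - 13 = -21)
h(j) = -70 (h(j) = -4 + (-2 - 1*64) = -4 + (-2 - 64) = -4 - 66 = -70)
r*h(0*(-1)) = -21*(-70) = 1470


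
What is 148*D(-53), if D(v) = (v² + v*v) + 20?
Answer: 834424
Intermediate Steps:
D(v) = 20 + 2*v² (D(v) = (v² + v²) + 20 = 2*v² + 20 = 20 + 2*v²)
148*D(-53) = 148*(20 + 2*(-53)²) = 148*(20 + 2*2809) = 148*(20 + 5618) = 148*5638 = 834424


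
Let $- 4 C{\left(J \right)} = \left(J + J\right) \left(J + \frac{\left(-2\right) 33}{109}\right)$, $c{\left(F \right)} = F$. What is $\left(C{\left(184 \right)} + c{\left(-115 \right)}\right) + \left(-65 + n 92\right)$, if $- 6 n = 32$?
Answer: $- \frac{5736548}{327} \approx -17543.0$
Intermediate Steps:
$n = - \frac{16}{3}$ ($n = \left(- \frac{1}{6}\right) 32 = - \frac{16}{3} \approx -5.3333$)
$C{\left(J \right)} = - \frac{J \left(- \frac{66}{109} + J\right)}{2}$ ($C{\left(J \right)} = - \frac{\left(J + J\right) \left(J + \frac{\left(-2\right) 33}{109}\right)}{4} = - \frac{2 J \left(J - \frac{66}{109}\right)}{4} = - \frac{2 J \left(- \frac{66}{109} + J\right)}{4} = - \frac{J \left(- \frac{66}{109} + J\right)}{2}$)
$\left(C{\left(184 \right)} + c{\left(-115 \right)}\right) + \left(-65 + n 92\right) = \left(\frac{1}{218} \cdot 184 \left(66 - 20056\right) - 115\right) - \frac{1667}{3} = \left(\frac{1}{218} \cdot 184 \left(-19990\right) - 115\right) - \frac{1667}{3} = \left(- \frac{1839080}{109} - 115\right) - \frac{1667}{3} = - \frac{1851615}{109} - \frac{1667}{3} = - \frac{5736548}{327}$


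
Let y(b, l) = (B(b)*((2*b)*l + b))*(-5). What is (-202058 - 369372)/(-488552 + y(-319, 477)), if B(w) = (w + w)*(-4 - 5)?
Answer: -285715/4372934699 ≈ -6.5337e-5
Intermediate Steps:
B(w) = -18*w (B(w) = (2*w)*(-9) = -18*w)
y(b, l) = 90*b*(b + 2*b*l) (y(b, l) = ((-18*b)*((2*b)*l + b))*(-5) = ((-18*b)*(2*b*l + b))*(-5) = ((-18*b)*(b + 2*b*l))*(-5) = -18*b*(b + 2*b*l)*(-5) = 90*b*(b + 2*b*l))
(-202058 - 369372)/(-488552 + y(-319, 477)) = (-202058 - 369372)/(-488552 + (-319)²*(90 + 180*477)) = -571430/(-488552 + 101761*(90 + 85860)) = -571430/(-488552 + 101761*85950) = -571430/(-488552 + 8746357950) = -571430/8745869398 = -571430*1/8745869398 = -285715/4372934699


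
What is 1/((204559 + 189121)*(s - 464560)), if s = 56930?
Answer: -1/160475778400 ≈ -6.2315e-12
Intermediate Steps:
1/((204559 + 189121)*(s - 464560)) = 1/((204559 + 189121)*(56930 - 464560)) = 1/(393680*(-407630)) = 1/(-160475778400) = -1/160475778400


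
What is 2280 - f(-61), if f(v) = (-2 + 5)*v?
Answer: 2463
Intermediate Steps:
f(v) = 3*v
2280 - f(-61) = 2280 - 3*(-61) = 2280 - 1*(-183) = 2280 + 183 = 2463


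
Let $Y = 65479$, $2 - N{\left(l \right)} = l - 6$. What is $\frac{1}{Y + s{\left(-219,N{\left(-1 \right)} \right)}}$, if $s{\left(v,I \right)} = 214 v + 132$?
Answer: $\frac{1}{18745} \approx 5.3348 \cdot 10^{-5}$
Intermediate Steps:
$N{\left(l \right)} = 8 - l$ ($N{\left(l \right)} = 2 - \left(l - 6\right) = 2 - \left(-6 + l\right) = 8 - l$)
$s{\left(v,I \right)} = 132 + 214 v$
$\frac{1}{Y + s{\left(-219,N{\left(-1 \right)} \right)}} = \frac{1}{65479 + \left(132 + 214 \left(-219\right)\right)} = \frac{1}{65479 + \left(132 - 46866\right)} = \frac{1}{65479 - 46734} = \frac{1}{18745}$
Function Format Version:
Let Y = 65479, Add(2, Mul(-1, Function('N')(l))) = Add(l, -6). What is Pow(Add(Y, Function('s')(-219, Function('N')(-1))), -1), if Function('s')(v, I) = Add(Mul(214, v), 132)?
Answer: Rational(1, 18745) ≈ 5.3348e-5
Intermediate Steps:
Function('N')(l) = Add(8, Mul(-1, l)) (Function('N')(l) = Add(2, Mul(-1, Add(l, -6))) = Add(2, Mul(-1, Add(-6, l))) = Add(2, Add(6, Mul(-1, l))) = Add(8, Mul(-1, l)))
Function('s')(v, I) = Add(132, Mul(214, v))
Pow(Add(Y, Function('s')(-219, Function('N')(-1))), -1) = Pow(Add(65479, Add(132, Mul(214, -219))), -1) = Pow(Add(65479, Add(132, -46866)), -1) = Pow(Add(65479, -46734), -1) = Pow(18745, -1) = Rational(1, 18745)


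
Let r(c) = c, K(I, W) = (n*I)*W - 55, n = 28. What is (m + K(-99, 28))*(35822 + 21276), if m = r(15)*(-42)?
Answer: -4470830498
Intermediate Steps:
K(I, W) = -55 + 28*I*W (K(I, W) = (28*I)*W - 55 = 28*I*W - 55 = -55 + 28*I*W)
m = -630 (m = 15*(-42) = -630)
(m + K(-99, 28))*(35822 + 21276) = (-630 + (-55 + 28*(-99)*28))*(35822 + 21276) = (-630 + (-55 - 77616))*57098 = (-630 - 77671)*57098 = -78301*57098 = -4470830498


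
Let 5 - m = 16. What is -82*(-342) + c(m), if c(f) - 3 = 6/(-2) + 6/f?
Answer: 308478/11 ≈ 28043.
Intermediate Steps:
m = -11 (m = 5 - 1*16 = 5 - 16 = -11)
c(f) = 6/f (c(f) = 3 + (6/(-2) + 6/f) = 3 + (6*(-1/2) + 6/f) = 3 + (-3 + 6/f) = 6/f)
-82*(-342) + c(m) = -82*(-342) + 6/(-11) = 28044 + 6*(-1/11) = 28044 - 6/11 = 308478/11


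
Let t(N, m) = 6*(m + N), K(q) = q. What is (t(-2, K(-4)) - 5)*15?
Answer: -615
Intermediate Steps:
t(N, m) = 6*N + 6*m (t(N, m) = 6*(N + m) = 6*N + 6*m)
(t(-2, K(-4)) - 5)*15 = ((6*(-2) + 6*(-4)) - 5)*15 = ((-12 - 24) - 5)*15 = (-36 - 5)*15 = -41*15 = -615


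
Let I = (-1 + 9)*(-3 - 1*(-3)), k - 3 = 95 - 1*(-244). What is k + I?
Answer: 342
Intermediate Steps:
k = 342 (k = 3 + (95 - 1*(-244)) = 3 + (95 + 244) = 3 + 339 = 342)
I = 0 (I = 8*(-3 + 3) = 8*0 = 0)
k + I = 342 + 0 = 342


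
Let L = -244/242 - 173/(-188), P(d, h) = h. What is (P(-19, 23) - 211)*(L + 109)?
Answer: -2477529/121 ≈ -20475.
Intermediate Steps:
L = -2003/22748 (L = -244*1/242 - 173*(-1/188) = -122/121 + 173/188 = -2003/22748 ≈ -0.088052)
(P(-19, 23) - 211)*(L + 109) = (23 - 211)*(-2003/22748 + 109) = -188*2477529/22748 = -2477529/121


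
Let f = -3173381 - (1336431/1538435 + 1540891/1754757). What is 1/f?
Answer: -2699579585295/8566799279635330247 ≈ -3.1512e-7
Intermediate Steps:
f = -8566799279635330247/2699579585295 (f = -3173381 - (1336431*(1/1538435) + 1540891*(1/1754757)) = -3173381 - (1336431/1538435 + 1540891/1754757) = -3173381 - 1*4715672297852/2699579585295 = -3173381 - 4715672297852/2699579585295 = -8566799279635330247/2699579585295 ≈ -3.1734e+6)
1/f = 1/(-8566799279635330247/2699579585295) = -2699579585295/8566799279635330247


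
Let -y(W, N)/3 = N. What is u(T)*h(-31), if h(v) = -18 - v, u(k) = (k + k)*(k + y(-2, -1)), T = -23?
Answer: 11960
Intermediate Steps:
y(W, N) = -3*N
u(k) = 2*k*(3 + k) (u(k) = (k + k)*(k - 3*(-1)) = (2*k)*(k + 3) = (2*k)*(3 + k) = 2*k*(3 + k))
u(T)*h(-31) = (2*(-23)*(3 - 23))*(-18 - 1*(-31)) = (2*(-23)*(-20))*(-18 + 31) = 920*13 = 11960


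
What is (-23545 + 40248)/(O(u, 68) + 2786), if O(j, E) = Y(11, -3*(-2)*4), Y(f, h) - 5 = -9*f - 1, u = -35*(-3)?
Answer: 16703/2691 ≈ 6.2070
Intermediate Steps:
u = 105
Y(f, h) = 4 - 9*f (Y(f, h) = 5 + (-9*f - 1) = 5 + (-1 - 9*f) = 4 - 9*f)
O(j, E) = -95 (O(j, E) = 4 - 9*11 = 4 - 99 = -95)
(-23545 + 40248)/(O(u, 68) + 2786) = (-23545 + 40248)/(-95 + 2786) = 16703/2691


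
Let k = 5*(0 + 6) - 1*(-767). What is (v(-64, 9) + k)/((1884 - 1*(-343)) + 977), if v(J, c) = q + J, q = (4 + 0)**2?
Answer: 749/3204 ≈ 0.23377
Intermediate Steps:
q = 16 (q = 4**2 = 16)
v(J, c) = 16 + J
k = 797 (k = 5*6 + 767 = 30 + 767 = 797)
(v(-64, 9) + k)/((1884 - 1*(-343)) + 977) = ((16 - 64) + 797)/((1884 - 1*(-343)) + 977) = (-48 + 797)/((1884 + 343) + 977) = 749/(2227 + 977) = 749/3204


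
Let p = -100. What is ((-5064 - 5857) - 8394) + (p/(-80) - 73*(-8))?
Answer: -74919/4 ≈ -18730.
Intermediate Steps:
((-5064 - 5857) - 8394) + (p/(-80) - 73*(-8)) = ((-5064 - 5857) - 8394) + (-100/(-80) - 73*(-8)) = (-10921 - 8394) + (-100*(-1/80) + 584) = -19315 + (5/4 + 584) = -19315 + 2341/4 = -74919/4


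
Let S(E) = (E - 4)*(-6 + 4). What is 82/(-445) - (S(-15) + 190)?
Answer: -101542/445 ≈ -228.18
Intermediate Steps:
S(E) = 8 - 2*E (S(E) = (-4 + E)*(-2) = 8 - 2*E)
82/(-445) - (S(-15) + 190) = 82/(-445) - ((8 - 2*(-15)) + 190) = 82*(-1/445) - ((8 + 30) + 190) = -82/445 - (38 + 190) = -82/445 - 1*228 = -82/445 - 228 = -101542/445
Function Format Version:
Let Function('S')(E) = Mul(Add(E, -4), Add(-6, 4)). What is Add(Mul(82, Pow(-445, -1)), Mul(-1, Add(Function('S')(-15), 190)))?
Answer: Rational(-101542, 445) ≈ -228.18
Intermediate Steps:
Function('S')(E) = Add(8, Mul(-2, E)) (Function('S')(E) = Mul(Add(-4, E), -2) = Add(8, Mul(-2, E)))
Add(Mul(82, Pow(-445, -1)), Mul(-1, Add(Function('S')(-15), 190))) = Add(Mul(82, Pow(-445, -1)), Mul(-1, Add(Add(8, Mul(-2, -15)), 190))) = Add(Mul(82, Rational(-1, 445)), Mul(-1, Add(Add(8, 30), 190))) = Add(Rational(-82, 445), Mul(-1, Add(38, 190))) = Add(Rational(-82, 445), Mul(-1, 228)) = Add(Rational(-82, 445), -228) = Rational(-101542, 445)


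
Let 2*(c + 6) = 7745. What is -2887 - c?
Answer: -13507/2 ≈ -6753.5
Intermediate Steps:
c = 7733/2 (c = -6 + (½)*7745 = -6 + 7745/2 = 7733/2 ≈ 3866.5)
-2887 - c = -2887 - 1*7733/2 = -2887 - 7733/2 = -13507/2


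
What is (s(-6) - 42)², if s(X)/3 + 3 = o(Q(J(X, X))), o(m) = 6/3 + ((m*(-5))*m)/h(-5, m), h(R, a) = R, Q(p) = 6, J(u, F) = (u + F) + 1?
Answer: 3969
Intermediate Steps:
J(u, F) = 1 + F + u (J(u, F) = (F + u) + 1 = 1 + F + u)
o(m) = 2 + m² (o(m) = 6/3 + ((m*(-5))*m)/(-5) = 6*(⅓) + ((-5*m)*m)*(-⅕) = 2 - 5*m²*(-⅕) = 2 + m²)
s(X) = 105 (s(X) = -9 + 3*(2 + 6²) = -9 + 3*(2 + 36) = -9 + 3*38 = -9 + 114 = 105)
(s(-6) - 42)² = (105 - 42)² = 63² = 3969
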